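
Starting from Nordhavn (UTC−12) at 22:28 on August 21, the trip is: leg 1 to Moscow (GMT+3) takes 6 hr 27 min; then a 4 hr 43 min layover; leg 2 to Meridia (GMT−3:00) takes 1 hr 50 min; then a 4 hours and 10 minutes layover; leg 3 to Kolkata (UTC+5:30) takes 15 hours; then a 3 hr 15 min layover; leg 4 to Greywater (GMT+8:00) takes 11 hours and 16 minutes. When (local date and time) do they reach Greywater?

17:09 on Aug 24

Convert departure to UTC: 22:28 + 12:00 = 10:28 UTC on Aug 22.
Add 6 hours 27 minutes leg 1 → 16:55 UTC.
Add 4 hours 43 minutes layover in Moscow → 21:38 UTC.
Add 1 hour 50 minutes leg 2 → 23:28 UTC.
Add 4 hours and 10 minutes layover in Meridia → 03:38 UTC (Aug 23).
Add 15 hours leg 3 → 18:38 UTC.
Add 3 hours 15 minutes layover in Kolkata → 21:53 UTC.
Add 11 hours and 16 minutes leg 4 → 09:09 UTC (Aug 24).
Greywater is UTC+8:00, so local arrival = 09:09 + 8:00 = 17:09 on Aug 24.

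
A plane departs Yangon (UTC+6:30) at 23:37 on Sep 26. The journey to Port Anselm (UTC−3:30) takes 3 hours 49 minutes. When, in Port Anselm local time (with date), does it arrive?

Convert departure to UTC: 23:37 − 6:30 = 17:07 UTC on Sep 26.
Add 3 hours 49 minutes travel time → 20:56 UTC.
Port Anselm is UTC−3:30, so local arrival = 20:56 − 3:30 = 17:26 on Sep 26.

17:26 on Sep 26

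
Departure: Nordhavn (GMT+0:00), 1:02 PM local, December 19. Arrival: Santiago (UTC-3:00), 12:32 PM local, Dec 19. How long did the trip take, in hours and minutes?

Departure is already UTC: 1:02 PM on Dec 19.
Arrival in UTC: 12:32 PM + 3:00 = 3:32 PM on Dec 19.
Elapsed = 3:32 PM − 1:02 PM = 2 hours 30 minutes.

2 hours 30 minutes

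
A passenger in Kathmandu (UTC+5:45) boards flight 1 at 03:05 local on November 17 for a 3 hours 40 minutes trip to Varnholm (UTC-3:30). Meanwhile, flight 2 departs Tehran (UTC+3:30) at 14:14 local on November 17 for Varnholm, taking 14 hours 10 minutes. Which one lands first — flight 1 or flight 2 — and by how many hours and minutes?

Flight 1 in UTC: 03:05 − 5:45 = 21:20 on Nov 16.
+3 hours 40 minutes → arrive 01:00 UTC on Nov 17.
Flight 2 in UTC: 14:14 − 3:30 = 10:44 on Nov 17.
+14 hours and 10 minutes → arrive 00:54 UTC on Nov 18.
Flight 1 lands earlier by 23 hours 54 minutes.

the first, by 23 hours 54 minutes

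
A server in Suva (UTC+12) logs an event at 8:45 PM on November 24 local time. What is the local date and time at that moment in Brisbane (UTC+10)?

In UTC: 8:45 PM − 12:00 = 8:45 AM on Nov 24.
Brisbane is UTC+10:00: 8:45 AM + 10:00 = 6:45 PM on Nov 24.

6:45 PM on November 24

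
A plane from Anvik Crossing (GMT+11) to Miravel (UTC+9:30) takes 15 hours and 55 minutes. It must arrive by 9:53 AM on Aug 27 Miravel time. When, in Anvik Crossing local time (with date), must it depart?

7:28 PM on August 26

Target arrival in UTC: 9:53 AM − 9:30 = 12:23 AM on Aug 27.
Subtract 15 hours 55 minutes → departure 8:28 AM UTC on Aug 26.
Anvik Crossing is UTC+11:00: 8:28 AM + 11:00 = 7:28 PM on Aug 26.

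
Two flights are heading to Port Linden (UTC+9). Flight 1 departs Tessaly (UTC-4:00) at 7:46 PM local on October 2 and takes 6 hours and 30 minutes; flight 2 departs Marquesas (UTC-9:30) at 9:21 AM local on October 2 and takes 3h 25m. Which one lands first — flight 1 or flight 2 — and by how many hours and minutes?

Flight 1 in UTC: 7:46 PM + 4:00 = 11:46 PM on Oct 2.
+6 hours 30 minutes → arrive 6:16 AM UTC on Oct 3.
Flight 2 in UTC: 9:21 AM + 9:30 = 6:51 PM on Oct 2.
+3 hours and 25 minutes → arrive 10:16 PM UTC on Oct 2.
Flight 2 lands earlier by 8 hours.

the second, by 8 hours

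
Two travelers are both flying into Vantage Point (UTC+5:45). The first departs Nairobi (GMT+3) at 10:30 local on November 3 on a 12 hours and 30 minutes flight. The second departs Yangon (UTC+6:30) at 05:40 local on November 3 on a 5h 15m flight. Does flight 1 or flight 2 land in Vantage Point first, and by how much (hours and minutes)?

Flight 1 in UTC: 10:30 − 3:00 = 07:30 on Nov 3.
+12 hours and 30 minutes → arrive 20:00 UTC on Nov 3.
Flight 2 in UTC: 05:40 − 6:30 = 23:10 on Nov 2.
+5 hours 15 minutes → arrive 04:25 UTC on Nov 3.
Flight 2 lands earlier by 15 hours 35 minutes.

the second, by 15 hours 35 minutes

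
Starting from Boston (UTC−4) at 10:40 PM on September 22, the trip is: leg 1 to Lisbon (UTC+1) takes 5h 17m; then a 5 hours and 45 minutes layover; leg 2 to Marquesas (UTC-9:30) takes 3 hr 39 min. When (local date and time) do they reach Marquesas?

7:51 AM on September 23

Convert departure to UTC: 10:40 PM + 4:00 = 2:40 AM UTC on Sep 23.
Add 5 hours 17 minutes leg 1 → 7:57 AM UTC.
Add 5 hours and 45 minutes layover in Lisbon → 1:42 PM UTC.
Add 3 hours 39 minutes leg 2 → 5:21 PM UTC.
Marquesas is UTC−9:30, so local arrival = 5:21 PM − 9:30 = 7:51 AM on Sep 23.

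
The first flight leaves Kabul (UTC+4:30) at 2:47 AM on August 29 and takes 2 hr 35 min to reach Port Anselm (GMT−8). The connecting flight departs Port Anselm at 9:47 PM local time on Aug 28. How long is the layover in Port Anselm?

Convert departure to UTC: 2:47 AM − 4:30 = 10:17 PM UTC on Aug 28.
Add 2 hours 35 minutes flight time → 12:52 AM UTC (Aug 29).
Port Anselm is UTC−8:00, so local arrival = 12:52 AM − 8:00 = 4:52 PM on Aug 28.
Layover = 9:47 PM − 4:52 PM = 4 hours 55 minutes.

4 hours 55 minutes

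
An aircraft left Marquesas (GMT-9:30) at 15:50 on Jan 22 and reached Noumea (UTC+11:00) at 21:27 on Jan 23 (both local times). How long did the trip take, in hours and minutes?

Departure in UTC: 15:50 + 9:30 = 01:20 on Jan 23.
Arrival in UTC: 21:27 − 11:00 = 10:27 on Jan 23.
Elapsed = 10:27 − 01:20 = 9 hours 7 minutes.

9 hours 7 minutes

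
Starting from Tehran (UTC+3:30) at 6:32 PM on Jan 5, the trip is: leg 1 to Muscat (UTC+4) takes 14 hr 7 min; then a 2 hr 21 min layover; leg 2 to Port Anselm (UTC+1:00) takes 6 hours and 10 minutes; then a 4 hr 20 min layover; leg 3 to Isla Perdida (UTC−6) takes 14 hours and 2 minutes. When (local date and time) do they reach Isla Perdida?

Convert departure to UTC: 6:32 PM − 3:30 = 3:02 PM UTC on Jan 5.
Add 14 hours 7 minutes leg 1 → 5:09 AM UTC (Jan 6).
Add 2 hours and 21 minutes layover in Muscat → 7:30 AM UTC.
Add 6 hours 10 minutes leg 2 → 1:40 PM UTC.
Add 4 hours and 20 minutes layover in Port Anselm → 6:00 PM UTC.
Add 14 hours 2 minutes leg 3 → 8:02 AM UTC (Jan 7).
Isla Perdida is UTC−6:00, so local arrival = 8:02 AM − 6:00 = 2:02 AM on Jan 7.

2:02 AM on January 7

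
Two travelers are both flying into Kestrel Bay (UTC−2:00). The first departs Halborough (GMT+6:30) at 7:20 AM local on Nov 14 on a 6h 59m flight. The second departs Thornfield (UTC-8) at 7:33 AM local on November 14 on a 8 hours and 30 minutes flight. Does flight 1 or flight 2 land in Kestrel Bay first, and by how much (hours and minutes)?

Flight 1 in UTC: 7:20 AM − 6:30 = 12:50 AM on Nov 14.
+6 hours and 59 minutes → arrive 7:49 AM UTC on Nov 14.
Flight 2 in UTC: 7:33 AM + 8:00 = 3:33 PM on Nov 14.
+8 hours 30 minutes → arrive 12:03 AM UTC on Nov 15.
Flight 1 lands earlier by 16 hours 14 minutes.

the first, by 16 hours 14 minutes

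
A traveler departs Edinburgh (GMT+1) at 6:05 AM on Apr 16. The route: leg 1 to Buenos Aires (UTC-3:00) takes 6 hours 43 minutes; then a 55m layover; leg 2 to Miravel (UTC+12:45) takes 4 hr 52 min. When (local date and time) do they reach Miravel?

Convert departure to UTC: 6:05 AM − 1:00 = 5:05 AM UTC on Apr 16.
Add 6 hours 43 minutes leg 1 → 11:48 AM UTC.
Add 55 minutes layover in Buenos Aires → 12:43 PM UTC.
Add 4 hours 52 minutes leg 2 → 5:35 PM UTC.
Miravel is UTC+12:45, so local arrival = 5:35 PM + 12:45 = 6:20 AM on Apr 17.

6:20 AM on April 17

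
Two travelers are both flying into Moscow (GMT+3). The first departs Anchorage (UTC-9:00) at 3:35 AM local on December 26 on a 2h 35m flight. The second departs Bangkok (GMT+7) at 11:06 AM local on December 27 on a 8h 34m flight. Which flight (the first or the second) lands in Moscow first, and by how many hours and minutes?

Flight 1 in UTC: 3:35 AM + 9:00 = 12:35 PM on Dec 26.
+2 hours and 35 minutes → arrive 3:10 PM UTC on Dec 26.
Flight 2 in UTC: 11:06 AM − 7:00 = 4:06 AM on Dec 27.
+8 hours 34 minutes → arrive 12:40 PM UTC on Dec 27.
Flight 1 lands earlier by 21 hours 30 minutes.

the first, by 21 hours 30 minutes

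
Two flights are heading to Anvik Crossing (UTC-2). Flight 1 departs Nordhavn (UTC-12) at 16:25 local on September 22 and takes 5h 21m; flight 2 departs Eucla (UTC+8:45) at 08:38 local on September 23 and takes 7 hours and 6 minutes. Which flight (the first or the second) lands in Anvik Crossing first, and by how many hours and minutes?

the second, by 2 hours 47 minutes

Flight 1 in UTC: 16:25 + 12:00 = 04:25 on Sep 23.
+5 hours and 21 minutes → arrive 09:46 UTC on Sep 23.
Flight 2 in UTC: 08:38 − 8:45 = 23:53 on Sep 22.
+7 hours 6 minutes → arrive 06:59 UTC on Sep 23.
Flight 2 lands earlier by 2 hours 47 minutes.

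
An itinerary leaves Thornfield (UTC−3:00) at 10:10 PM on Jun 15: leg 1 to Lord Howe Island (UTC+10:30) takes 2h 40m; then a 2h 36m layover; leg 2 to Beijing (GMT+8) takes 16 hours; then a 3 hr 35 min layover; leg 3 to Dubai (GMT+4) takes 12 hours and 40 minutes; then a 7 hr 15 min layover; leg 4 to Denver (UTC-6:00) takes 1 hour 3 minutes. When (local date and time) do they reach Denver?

Convert departure to UTC: 10:10 PM + 3:00 = 1:10 AM UTC on Jun 16.
Add 2 hours and 40 minutes leg 1 → 3:50 AM UTC.
Add 2 hours 36 minutes layover in Lord Howe Island → 6:26 AM UTC.
Add 16 hours leg 2 → 10:26 PM UTC.
Add 3 hours and 35 minutes layover in Beijing → 2:01 AM UTC (Jun 17).
Add 12 hours and 40 minutes leg 3 → 2:41 PM UTC.
Add 7 hours 15 minutes layover in Dubai → 9:56 PM UTC.
Add 1 hour 3 minutes leg 4 → 10:59 PM UTC.
Denver is UTC−6:00, so local arrival = 10:59 PM − 6:00 = 4:59 PM on Jun 17.

4:59 PM on June 17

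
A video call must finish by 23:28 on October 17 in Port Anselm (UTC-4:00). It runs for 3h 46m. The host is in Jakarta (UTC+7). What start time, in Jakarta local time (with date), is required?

Target end time in UTC: 23:28 + 4:00 = 03:28 on Oct 18.
Subtract 3 hours and 46 minutes → start 23:42 UTC on Oct 17.
Jakarta is UTC+7:00: 23:42 + 7:00 = 06:42 on Oct 18.

06:42 on Oct 18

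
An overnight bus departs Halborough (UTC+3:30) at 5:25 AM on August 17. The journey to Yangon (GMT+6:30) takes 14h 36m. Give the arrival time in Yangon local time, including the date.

Convert departure to UTC: 5:25 AM − 3:30 = 1:55 AM UTC on Aug 17.
Add 14 hours 36 minutes travel time → 4:31 PM UTC.
Yangon is UTC+6:30, so local arrival = 4:31 PM + 6:30 = 11:01 PM on Aug 17.

11:01 PM on August 17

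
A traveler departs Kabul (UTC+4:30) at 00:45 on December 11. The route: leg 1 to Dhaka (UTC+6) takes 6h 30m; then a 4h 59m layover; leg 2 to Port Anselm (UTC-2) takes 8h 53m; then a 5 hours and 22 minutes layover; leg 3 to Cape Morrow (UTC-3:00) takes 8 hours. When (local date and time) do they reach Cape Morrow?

02:59 on December 12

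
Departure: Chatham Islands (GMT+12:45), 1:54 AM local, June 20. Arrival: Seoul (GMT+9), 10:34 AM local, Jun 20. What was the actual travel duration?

Seoul is 3:45 behind Chatham Islands.
Clock-face elapsed time (ignoring zones) is 8 hours 40 minutes.
Actual elapsed = 8 hours 40 minutes + 3:45 = 12 hours 25 minutes.

12 hours 25 minutes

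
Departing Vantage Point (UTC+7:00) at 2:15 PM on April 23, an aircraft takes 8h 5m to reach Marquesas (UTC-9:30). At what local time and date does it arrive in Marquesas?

Convert departure to UTC: 2:15 PM − 7:00 = 7:15 AM UTC on Apr 23.
Add 8 hours and 5 minutes travel time → 3:20 PM UTC.
Marquesas is UTC−9:30, so local arrival = 3:20 PM − 9:30 = 5:50 AM on Apr 23.

5:50 AM on April 23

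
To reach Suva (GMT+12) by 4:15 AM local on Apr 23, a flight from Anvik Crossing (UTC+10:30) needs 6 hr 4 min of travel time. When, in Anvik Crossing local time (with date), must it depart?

8:41 PM on Apr 22

Target arrival in UTC: 4:15 AM − 12:00 = 4:15 PM on Apr 22.
Subtract 6 hours and 4 minutes → departure 10:11 AM UTC on Apr 22.
Anvik Crossing is UTC+10:30: 10:11 AM + 10:30 = 8:41 PM on Apr 22.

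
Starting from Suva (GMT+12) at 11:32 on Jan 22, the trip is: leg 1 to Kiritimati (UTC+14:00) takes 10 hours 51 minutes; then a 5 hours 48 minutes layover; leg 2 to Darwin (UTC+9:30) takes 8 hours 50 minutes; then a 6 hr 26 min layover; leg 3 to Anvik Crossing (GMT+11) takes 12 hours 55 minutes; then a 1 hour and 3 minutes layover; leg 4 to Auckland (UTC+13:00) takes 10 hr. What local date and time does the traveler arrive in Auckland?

Convert departure to UTC: 11:32 − 12:00 = 23:32 UTC on Jan 21.
Add 10 hours and 51 minutes leg 1 → 10:23 UTC (Jan 22).
Add 5 hours 48 minutes layover in Kiritimati → 16:11 UTC.
Add 8 hours 50 minutes leg 2 → 01:01 UTC (Jan 23).
Add 6 hours 26 minutes layover in Darwin → 07:27 UTC.
Add 12 hours 55 minutes leg 3 → 20:22 UTC.
Add 1 hour and 3 minutes layover in Anvik Crossing → 21:25 UTC.
Add 10 hours leg 4 → 07:25 UTC (Jan 24).
Auckland is UTC+13:00, so local arrival = 07:25 + 13:00 = 20:25 on Jan 24.

20:25 on January 24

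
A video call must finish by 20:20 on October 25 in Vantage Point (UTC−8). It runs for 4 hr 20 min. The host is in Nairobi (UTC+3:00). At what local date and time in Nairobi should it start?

03:00 on October 26

Target end time in UTC: 20:20 + 8:00 = 04:20 on Oct 26.
Subtract 4 hours 20 minutes → start 00:00 UTC on Oct 26.
Nairobi is UTC+3:00: 00:00 + 3:00 = 03:00 on Oct 26.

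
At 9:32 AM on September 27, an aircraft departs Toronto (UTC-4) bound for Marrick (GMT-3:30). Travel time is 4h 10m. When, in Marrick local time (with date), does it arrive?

2:12 PM on Sep 27

Convert departure to UTC: 9:32 AM + 4:00 = 1:32 PM UTC on Sep 27.
Add 4 hours and 10 minutes travel time → 5:42 PM UTC.
Marrick is UTC−3:30, so local arrival = 5:42 PM − 3:30 = 2:12 PM on Sep 27.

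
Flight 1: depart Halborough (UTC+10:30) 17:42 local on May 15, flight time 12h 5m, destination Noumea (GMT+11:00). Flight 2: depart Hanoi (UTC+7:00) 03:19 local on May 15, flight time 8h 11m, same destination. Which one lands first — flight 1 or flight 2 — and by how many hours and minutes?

the second, by 14 hours 47 minutes

Flight 1 in UTC: 17:42 − 10:30 = 07:12 on May 15.
+12 hours and 5 minutes → arrive 19:17 UTC on May 15.
Flight 2 in UTC: 03:19 − 7:00 = 20:19 on May 14.
+8 hours and 11 minutes → arrive 04:30 UTC on May 15.
Flight 2 lands earlier by 14 hours 47 minutes.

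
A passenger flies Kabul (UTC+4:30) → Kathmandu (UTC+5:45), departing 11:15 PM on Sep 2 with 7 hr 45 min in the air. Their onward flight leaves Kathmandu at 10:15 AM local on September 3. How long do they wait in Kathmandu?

2 hours

Convert departure to UTC: 11:15 PM − 4:30 = 6:45 PM UTC on Sep 2.
Add 7 hours 45 minutes flight time → 2:30 AM UTC (Sep 3).
Kathmandu is UTC+5:45, so local arrival = 2:30 AM + 5:45 = 8:15 AM on Sep 3.
Layover = 10:15 AM − 8:15 AM = 2 hours.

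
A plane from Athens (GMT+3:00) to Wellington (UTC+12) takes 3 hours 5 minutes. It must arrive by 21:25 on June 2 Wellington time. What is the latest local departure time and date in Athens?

Target arrival in UTC: 21:25 − 12:00 = 09:25 on Jun 2.
Subtract 3 hours 5 minutes → departure 06:20 UTC on Jun 2.
Athens is UTC+3:00: 06:20 + 3:00 = 09:20 on Jun 2.

09:20 on June 2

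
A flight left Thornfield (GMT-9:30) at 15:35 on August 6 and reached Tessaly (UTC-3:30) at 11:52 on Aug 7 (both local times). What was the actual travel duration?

14 hours 17 minutes

Departure in UTC: 15:35 + 9:30 = 01:05 on Aug 7.
Arrival in UTC: 11:52 + 3:30 = 15:22 on Aug 7.
Elapsed = 15:22 − 01:05 = 14 hours 17 minutes.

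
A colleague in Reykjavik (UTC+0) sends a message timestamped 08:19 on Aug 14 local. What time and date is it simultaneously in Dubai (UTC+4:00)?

Reykjavik is UTC+0 so that is 08:19 UTC.
Dubai is UTC+4:00: 08:19 + 4:00 = 12:19 on Aug 14.

12:19 on August 14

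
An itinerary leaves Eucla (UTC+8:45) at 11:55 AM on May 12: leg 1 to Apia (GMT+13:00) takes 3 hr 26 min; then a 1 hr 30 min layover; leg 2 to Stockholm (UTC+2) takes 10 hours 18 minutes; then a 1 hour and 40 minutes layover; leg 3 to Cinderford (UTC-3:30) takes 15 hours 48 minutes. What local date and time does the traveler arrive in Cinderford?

8:22 AM on May 13

Convert departure to UTC: 11:55 AM − 8:45 = 3:10 AM UTC on May 12.
Add 3 hours and 26 minutes leg 1 → 6:36 AM UTC.
Add 1 hour 30 minutes layover in Apia → 8:06 AM UTC.
Add 10 hours and 18 minutes leg 2 → 6:24 PM UTC.
Add 1 hour 40 minutes layover in Stockholm → 8:04 PM UTC.
Add 15 hours and 48 minutes leg 3 → 11:52 AM UTC (May 13).
Cinderford is UTC−3:30, so local arrival = 11:52 AM − 3:30 = 8:22 AM on May 13.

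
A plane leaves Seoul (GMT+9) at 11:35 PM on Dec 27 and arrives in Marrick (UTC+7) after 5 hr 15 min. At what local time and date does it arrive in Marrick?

2:50 AM on Dec 28

Convert departure to UTC: 11:35 PM − 9:00 = 2:35 PM UTC on Dec 27.
Add 5 hours and 15 minutes travel time → 7:50 PM UTC.
Marrick is UTC+7:00, so local arrival = 7:50 PM + 7:00 = 2:50 AM on Dec 28.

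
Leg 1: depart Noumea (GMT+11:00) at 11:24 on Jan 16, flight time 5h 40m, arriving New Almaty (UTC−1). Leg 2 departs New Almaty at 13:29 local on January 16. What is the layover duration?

8 hours 25 minutes

Convert departure to UTC: 11:24 − 11:00 = 00:24 UTC on Jan 16.
Add 5 hours 40 minutes flight time → 06:04 UTC.
New Almaty is UTC−1:00, so local arrival = 06:04 − 1:00 = 05:04 on Jan 16.
Layover = 13:29 − 05:04 = 8 hours 25 minutes.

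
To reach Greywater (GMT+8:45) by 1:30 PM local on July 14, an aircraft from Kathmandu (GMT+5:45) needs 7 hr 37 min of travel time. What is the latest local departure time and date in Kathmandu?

2:53 AM on Jul 14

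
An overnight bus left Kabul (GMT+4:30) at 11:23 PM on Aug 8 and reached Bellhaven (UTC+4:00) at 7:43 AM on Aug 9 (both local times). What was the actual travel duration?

8 hours 50 minutes

Departure in UTC: 11:23 PM − 4:30 = 6:53 PM on Aug 8.
Arrival in UTC: 7:43 AM − 4:00 = 3:43 AM on Aug 9.
Elapsed = 3:43 AM − 6:53 PM (+1 day) = 8 hours 50 minutes.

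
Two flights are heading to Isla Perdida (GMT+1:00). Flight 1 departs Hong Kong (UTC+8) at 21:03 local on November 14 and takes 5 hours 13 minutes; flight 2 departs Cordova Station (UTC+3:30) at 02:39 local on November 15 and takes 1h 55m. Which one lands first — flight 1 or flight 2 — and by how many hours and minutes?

the first, by 6 hours 48 minutes

Flight 1 in UTC: 21:03 − 8:00 = 13:03 on Nov 14.
+5 hours and 13 minutes → arrive 18:16 UTC on Nov 14.
Flight 2 in UTC: 02:39 − 3:30 = 23:09 on Nov 14.
+1 hour and 55 minutes → arrive 01:04 UTC on Nov 15.
Flight 1 lands earlier by 6 hours 48 minutes.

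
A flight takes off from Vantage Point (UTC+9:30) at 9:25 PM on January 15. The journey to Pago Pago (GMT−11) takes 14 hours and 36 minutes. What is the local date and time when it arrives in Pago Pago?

3:31 PM on January 15

Pago Pago is 20:30 behind Vantage Point.
After 14 hours and 36 minutes it is 12:01 PM (Jan 16) in Vantage Point.
Shift by the zone difference: 12:01 PM − 20:30 = 3:31 PM on Jan 15 in Pago Pago.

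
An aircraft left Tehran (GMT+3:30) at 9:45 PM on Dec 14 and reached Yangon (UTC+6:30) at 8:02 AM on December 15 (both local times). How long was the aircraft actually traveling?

7 hours 17 minutes

Departure in UTC: 9:45 PM − 3:30 = 6:15 PM on Dec 14.
Arrival in UTC: 8:02 AM − 6:30 = 1:32 AM on Dec 15.
Elapsed = 1:32 AM − 6:15 PM (+1 day) = 7 hours 17 minutes.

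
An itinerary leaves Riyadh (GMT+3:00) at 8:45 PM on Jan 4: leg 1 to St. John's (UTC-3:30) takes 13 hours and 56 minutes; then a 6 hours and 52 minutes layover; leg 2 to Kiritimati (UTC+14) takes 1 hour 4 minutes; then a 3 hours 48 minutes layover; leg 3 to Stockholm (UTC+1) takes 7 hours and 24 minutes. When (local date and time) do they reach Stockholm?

Convert departure to UTC: 8:45 PM − 3:00 = 5:45 PM UTC on Jan 4.
Add 13 hours 56 minutes leg 1 → 7:41 AM UTC (Jan 5).
Add 6 hours 52 minutes layover in St. John's → 2:33 PM UTC.
Add 1 hour and 4 minutes leg 2 → 3:37 PM UTC.
Add 3 hours and 48 minutes layover in Kiritimati → 7:25 PM UTC.
Add 7 hours and 24 minutes leg 3 → 2:49 AM UTC (Jan 6).
Stockholm is UTC+1:00, so local arrival = 2:49 AM + 1:00 = 3:49 AM on Jan 6.

3:49 AM on January 6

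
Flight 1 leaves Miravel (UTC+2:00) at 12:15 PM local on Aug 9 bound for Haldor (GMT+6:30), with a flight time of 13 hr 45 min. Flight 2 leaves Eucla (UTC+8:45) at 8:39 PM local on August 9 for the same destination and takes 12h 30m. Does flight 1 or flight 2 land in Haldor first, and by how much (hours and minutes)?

Flight 1 in UTC: 12:15 PM − 2:00 = 10:15 AM on Aug 9.
+13 hours 45 minutes → arrive 12:00 AM UTC on Aug 10.
Flight 2 in UTC: 8:39 PM − 8:45 = 11:54 AM on Aug 9.
+12 hours 30 minutes → arrive 12:24 AM UTC on Aug 10.
Flight 1 lands earlier by 24 minutes.

the first, by 24 minutes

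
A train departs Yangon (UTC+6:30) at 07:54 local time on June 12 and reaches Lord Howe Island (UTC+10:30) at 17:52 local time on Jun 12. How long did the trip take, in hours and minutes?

5 hours 58 minutes

Departure in UTC: 07:54 − 6:30 = 01:24 on Jun 12.
Arrival in UTC: 17:52 − 10:30 = 07:22 on Jun 12.
Elapsed = 07:22 − 01:24 = 5 hours 58 minutes.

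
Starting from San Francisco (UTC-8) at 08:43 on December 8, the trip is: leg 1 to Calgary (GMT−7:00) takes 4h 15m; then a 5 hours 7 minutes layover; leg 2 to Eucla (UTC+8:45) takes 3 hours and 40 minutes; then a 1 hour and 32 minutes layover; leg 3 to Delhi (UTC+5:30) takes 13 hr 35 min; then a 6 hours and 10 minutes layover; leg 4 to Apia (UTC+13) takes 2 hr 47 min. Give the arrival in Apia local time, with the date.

Convert departure to UTC: 08:43 + 8:00 = 16:43 UTC on Dec 8.
Add 4 hours and 15 minutes leg 1 → 20:58 UTC.
Add 5 hours and 7 minutes layover in Calgary → 02:05 UTC (Dec 9).
Add 3 hours 40 minutes leg 2 → 05:45 UTC.
Add 1 hour 32 minutes layover in Eucla → 07:17 UTC.
Add 13 hours 35 minutes leg 3 → 20:52 UTC.
Add 6 hours and 10 minutes layover in Delhi → 03:02 UTC (Dec 10).
Add 2 hours and 47 minutes leg 4 → 05:49 UTC.
Apia is UTC+13:00, so local arrival = 05:49 + 13:00 = 18:49 on Dec 10.

18:49 on December 10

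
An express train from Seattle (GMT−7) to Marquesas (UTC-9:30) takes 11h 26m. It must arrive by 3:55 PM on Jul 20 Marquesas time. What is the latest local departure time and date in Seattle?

Target arrival in UTC: 3:55 PM + 9:30 = 1:25 AM on Jul 21.
Subtract 11 hours 26 minutes → departure 1:59 PM UTC on Jul 20.
Seattle is UTC−7:00: 1:59 PM − 7:00 = 6:59 AM on Jul 20.

6:59 AM on July 20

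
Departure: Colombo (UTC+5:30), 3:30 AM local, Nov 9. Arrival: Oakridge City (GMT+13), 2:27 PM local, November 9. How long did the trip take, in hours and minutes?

3 hours 27 minutes

Departure in UTC: 3:30 AM − 5:30 = 10:00 PM on Nov 8.
Arrival in UTC: 2:27 PM − 13:00 = 1:27 AM on Nov 9.
Elapsed = 1:27 AM − 10:00 PM (+1 day) = 3 hours 27 minutes.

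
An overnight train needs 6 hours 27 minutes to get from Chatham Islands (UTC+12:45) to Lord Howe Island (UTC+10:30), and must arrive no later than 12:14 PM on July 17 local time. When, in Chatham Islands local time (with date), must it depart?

Target arrival in UTC: 12:14 PM − 10:30 = 1:44 AM on Jul 17.
Subtract 6 hours and 27 minutes → departure 7:17 PM UTC on Jul 16.
Chatham Islands is UTC+12:45: 7:17 PM + 12:45 = 8:02 AM on Jul 17.

8:02 AM on July 17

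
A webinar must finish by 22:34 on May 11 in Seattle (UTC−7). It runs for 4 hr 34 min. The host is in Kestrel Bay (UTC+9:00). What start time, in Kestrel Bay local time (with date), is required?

10:00 on May 12

Target end time in UTC: 22:34 + 7:00 = 05:34 on May 12.
Subtract 4 hours and 34 minutes → start 01:00 UTC on May 12.
Kestrel Bay is UTC+9:00: 01:00 + 9:00 = 10:00 on May 12.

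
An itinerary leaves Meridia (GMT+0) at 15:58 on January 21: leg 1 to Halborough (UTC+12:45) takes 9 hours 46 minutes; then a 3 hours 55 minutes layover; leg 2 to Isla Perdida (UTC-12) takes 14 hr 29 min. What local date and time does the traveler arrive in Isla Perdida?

08:08 on January 22

Meridia is at UTC+0, so departure is already 15:58 UTC on Jan 21.
Add 9 hours 46 minutes leg 1 → 01:44 UTC (Jan 22).
Add 3 hours 55 minutes layover in Halborough → 05:39 UTC.
Add 14 hours 29 minutes leg 2 → 20:08 UTC.
Isla Perdida is UTC−12:00, so local arrival = 20:08 − 12:00 = 08:08 on Jan 22.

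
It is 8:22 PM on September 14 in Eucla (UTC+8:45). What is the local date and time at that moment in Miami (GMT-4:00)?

Miami is 12:45 behind Eucla.
Shift by the zone difference: 8:22 PM − 12:45 = 7:37 AM on Sep 14 in Miami.

7:37 AM on September 14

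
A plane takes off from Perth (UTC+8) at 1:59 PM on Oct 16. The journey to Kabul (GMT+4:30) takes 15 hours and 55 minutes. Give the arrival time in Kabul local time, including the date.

2:24 AM on October 17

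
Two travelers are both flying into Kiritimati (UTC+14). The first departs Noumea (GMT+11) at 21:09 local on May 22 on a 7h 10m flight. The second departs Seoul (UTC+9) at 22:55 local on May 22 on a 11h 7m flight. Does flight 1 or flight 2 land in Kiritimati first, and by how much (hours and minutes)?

the first, by 7 hours 43 minutes

Flight 1 in UTC: 21:09 − 11:00 = 10:09 on May 22.
+7 hours 10 minutes → arrive 17:19 UTC on May 22.
Flight 2 in UTC: 22:55 − 9:00 = 13:55 on May 22.
+11 hours and 7 minutes → arrive 01:02 UTC on May 23.
Flight 1 lands earlier by 7 hours 43 minutes.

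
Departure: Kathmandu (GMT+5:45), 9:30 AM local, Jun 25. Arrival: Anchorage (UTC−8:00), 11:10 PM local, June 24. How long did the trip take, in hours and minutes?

Departure in UTC: 9:30 AM − 5:45 = 3:45 AM on Jun 25.
Arrival in UTC: 11:10 PM + 8:00 = 7:10 AM on Jun 25.
Elapsed = 7:10 AM − 3:45 AM = 3 hours 25 minutes.

3 hours 25 minutes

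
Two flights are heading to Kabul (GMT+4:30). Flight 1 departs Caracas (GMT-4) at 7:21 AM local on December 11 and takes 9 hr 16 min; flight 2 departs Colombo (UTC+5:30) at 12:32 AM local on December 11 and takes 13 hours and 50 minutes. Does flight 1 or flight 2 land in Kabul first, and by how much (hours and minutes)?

the second, by 11 hours 45 minutes

Flight 1 in UTC: 7:21 AM + 4:00 = 11:21 AM on Dec 11.
+9 hours and 16 minutes → arrive 8:37 PM UTC on Dec 11.
Flight 2 in UTC: 12:32 AM − 5:30 = 7:02 PM on Dec 10.
+13 hours 50 minutes → arrive 8:52 AM UTC on Dec 11.
Flight 2 lands earlier by 11 hours 45 minutes.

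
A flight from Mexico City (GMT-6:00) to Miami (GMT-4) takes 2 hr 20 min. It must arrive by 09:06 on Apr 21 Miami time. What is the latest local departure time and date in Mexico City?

Target arrival in UTC: 09:06 + 4:00 = 13:06 on Apr 21.
Subtract 2 hours and 20 minutes → departure 10:46 UTC on Apr 21.
Mexico City is UTC−6:00: 10:46 − 6:00 = 04:46 on Apr 21.

04:46 on April 21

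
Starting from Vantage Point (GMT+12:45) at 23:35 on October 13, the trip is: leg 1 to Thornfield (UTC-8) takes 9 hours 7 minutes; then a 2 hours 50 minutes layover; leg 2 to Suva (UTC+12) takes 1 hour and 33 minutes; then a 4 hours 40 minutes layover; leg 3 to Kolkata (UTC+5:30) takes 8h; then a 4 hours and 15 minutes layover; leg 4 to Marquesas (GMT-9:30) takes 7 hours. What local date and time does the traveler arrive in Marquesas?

14:45 on October 14

Convert departure to UTC: 23:35 − 12:45 = 10:50 UTC on Oct 13.
Add 9 hours 7 minutes leg 1 → 19:57 UTC.
Add 2 hours 50 minutes layover in Thornfield → 22:47 UTC.
Add 1 hour 33 minutes leg 2 → 00:20 UTC (Oct 14).
Add 4 hours and 40 minutes layover in Suva → 05:00 UTC.
Add 8 hours leg 3 → 13:00 UTC.
Add 4 hours and 15 minutes layover in Kolkata → 17:15 UTC.
Add 7 hours leg 4 → 00:15 UTC (Oct 15).
Marquesas is UTC−9:30, so local arrival = 00:15 − 9:30 = 14:45 on Oct 14.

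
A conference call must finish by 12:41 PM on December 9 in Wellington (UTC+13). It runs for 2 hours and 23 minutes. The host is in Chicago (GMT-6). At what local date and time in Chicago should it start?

Target end time in UTC: 12:41 PM − 13:00 = 11:41 PM on Dec 8.
Subtract 2 hours and 23 minutes → start 9:18 PM UTC on Dec 8.
Chicago is UTC−6:00: 9:18 PM − 6:00 = 3:18 PM on Dec 8.

3:18 PM on December 8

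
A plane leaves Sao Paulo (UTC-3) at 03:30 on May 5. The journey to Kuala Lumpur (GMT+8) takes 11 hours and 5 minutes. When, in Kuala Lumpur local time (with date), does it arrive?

Kuala Lumpur is 11:00 ahead of Sao Paulo.
After 11 hours and 5 minutes it is 14:35 in Sao Paulo.
Shift by the zone difference: 14:35 + 11:00 = 01:35 on May 6 in Kuala Lumpur.

01:35 on May 6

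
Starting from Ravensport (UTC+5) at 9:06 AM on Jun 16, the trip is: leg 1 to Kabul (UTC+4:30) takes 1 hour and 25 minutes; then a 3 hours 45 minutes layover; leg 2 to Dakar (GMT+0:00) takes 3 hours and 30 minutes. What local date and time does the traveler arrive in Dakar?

12:46 PM on June 16

Convert departure to UTC: 9:06 AM − 5:00 = 4:06 AM UTC on Jun 16.
Add 1 hour and 25 minutes leg 1 → 5:31 AM UTC.
Add 3 hours and 45 minutes layover in Kabul → 9:16 AM UTC.
Add 3 hours and 30 minutes leg 2 → 12:46 PM UTC.
Dakar is UTC+0, so local arrival is the same: 12:46 PM on Jun 16.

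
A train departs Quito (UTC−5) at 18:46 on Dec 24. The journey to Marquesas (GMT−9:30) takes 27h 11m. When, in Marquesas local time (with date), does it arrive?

17:27 on Dec 25

Convert departure to UTC: 18:46 + 5:00 = 23:46 UTC on Dec 24.
Add 27 hours and 11 minutes travel time → 02:57 UTC (Dec 26).
Marquesas is UTC−9:30, so local arrival = 02:57 − 9:30 = 17:27 on Dec 25.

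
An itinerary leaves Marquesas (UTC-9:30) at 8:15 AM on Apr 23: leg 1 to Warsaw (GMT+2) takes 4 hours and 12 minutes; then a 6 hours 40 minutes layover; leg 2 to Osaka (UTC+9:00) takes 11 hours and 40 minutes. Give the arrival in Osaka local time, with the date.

Convert departure to UTC: 8:15 AM + 9:30 = 5:45 PM UTC on Apr 23.
Add 4 hours 12 minutes leg 1 → 9:57 PM UTC.
Add 6 hours 40 minutes layover in Warsaw → 4:37 AM UTC (Apr 24).
Add 11 hours 40 minutes leg 2 → 4:17 PM UTC.
Osaka is UTC+9:00, so local arrival = 4:17 PM + 9:00 = 1:17 AM on Apr 25.

1:17 AM on April 25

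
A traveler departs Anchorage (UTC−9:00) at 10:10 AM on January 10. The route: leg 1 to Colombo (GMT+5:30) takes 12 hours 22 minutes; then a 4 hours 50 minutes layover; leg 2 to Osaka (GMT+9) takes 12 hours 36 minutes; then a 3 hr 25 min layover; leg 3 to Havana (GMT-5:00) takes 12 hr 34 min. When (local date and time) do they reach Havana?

11:57 AM on January 12

Convert departure to UTC: 10:10 AM + 9:00 = 7:10 PM UTC on Jan 10.
Add 12 hours 22 minutes leg 1 → 7:32 AM UTC (Jan 11).
Add 4 hours and 50 minutes layover in Colombo → 12:22 PM UTC.
Add 12 hours 36 minutes leg 2 → 12:58 AM UTC (Jan 12).
Add 3 hours and 25 minutes layover in Osaka → 4:23 AM UTC.
Add 12 hours 34 minutes leg 3 → 4:57 PM UTC.
Havana is UTC−5:00, so local arrival = 4:57 PM − 5:00 = 11:57 AM on Jan 12.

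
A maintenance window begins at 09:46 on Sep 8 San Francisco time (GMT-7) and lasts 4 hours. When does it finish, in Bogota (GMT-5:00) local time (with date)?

15:46 on September 8

Convert start to UTC: 09:46 + 7:00 = 16:46 UTC on Sep 8.
Add 4 hours duration → 20:46 UTC.
Bogota is UTC−5:00, so local end time = 20:46 − 5:00 = 15:46 on Sep 8.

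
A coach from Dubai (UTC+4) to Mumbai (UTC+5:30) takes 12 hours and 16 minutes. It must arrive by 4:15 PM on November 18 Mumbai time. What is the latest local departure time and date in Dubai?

2:29 AM on November 18

Target arrival in UTC: 4:15 PM − 5:30 = 10:45 AM on Nov 18.
Subtract 12 hours 16 minutes → departure 10:29 PM UTC on Nov 17.
Dubai is UTC+4:00: 10:29 PM + 4:00 = 2:29 AM on Nov 18.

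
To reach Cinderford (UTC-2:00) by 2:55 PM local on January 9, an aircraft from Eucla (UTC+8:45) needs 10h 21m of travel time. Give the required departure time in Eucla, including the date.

3:19 PM on January 9

Target arrival in UTC: 2:55 PM + 2:00 = 4:55 PM on Jan 9.
Subtract 10 hours and 21 minutes → departure 6:34 AM UTC on Jan 9.
Eucla is UTC+8:45: 6:34 AM + 8:45 = 3:19 PM on Jan 9.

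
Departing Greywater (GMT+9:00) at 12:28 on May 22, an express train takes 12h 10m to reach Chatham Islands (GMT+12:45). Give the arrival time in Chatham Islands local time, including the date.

04:23 on May 23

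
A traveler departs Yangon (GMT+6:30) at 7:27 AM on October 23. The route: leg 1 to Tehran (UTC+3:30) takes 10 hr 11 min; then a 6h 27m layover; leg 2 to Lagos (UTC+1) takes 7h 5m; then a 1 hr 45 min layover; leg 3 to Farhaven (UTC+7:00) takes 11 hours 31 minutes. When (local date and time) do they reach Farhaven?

Convert departure to UTC: 7:27 AM − 6:30 = 12:57 AM UTC on Oct 23.
Add 10 hours and 11 minutes leg 1 → 11:08 AM UTC.
Add 6 hours and 27 minutes layover in Tehran → 5:35 PM UTC.
Add 7 hours 5 minutes leg 2 → 12:40 AM UTC (Oct 24).
Add 1 hour and 45 minutes layover in Lagos → 2:25 AM UTC.
Add 11 hours 31 minutes leg 3 → 1:56 PM UTC.
Farhaven is UTC+7:00, so local arrival = 1:56 PM + 7:00 = 8:56 PM on Oct 24.

8:56 PM on October 24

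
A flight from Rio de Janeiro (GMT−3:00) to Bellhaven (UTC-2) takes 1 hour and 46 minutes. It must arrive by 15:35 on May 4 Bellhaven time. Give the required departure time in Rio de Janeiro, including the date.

12:49 on May 4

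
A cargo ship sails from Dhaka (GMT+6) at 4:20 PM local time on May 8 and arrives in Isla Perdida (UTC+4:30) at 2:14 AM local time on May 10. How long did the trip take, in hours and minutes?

35 hours 24 minutes

Isla Perdida is 1:30 behind Dhaka.
Clock-face elapsed time (ignoring zones) is 33 hours 54 minutes.
Actual elapsed = 33 hours 54 minutes + 1:30 = 35 hours 24 minutes.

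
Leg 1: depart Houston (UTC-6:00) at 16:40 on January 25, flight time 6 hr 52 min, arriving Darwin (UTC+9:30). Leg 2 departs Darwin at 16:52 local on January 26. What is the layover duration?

Convert departure to UTC: 16:40 + 6:00 = 22:40 UTC on Jan 25.
Add 6 hours and 52 minutes flight time → 05:32 UTC (Jan 26).
Darwin is UTC+9:30, so local arrival = 05:32 + 9:30 = 15:02 on Jan 26.
Layover = 16:52 − 15:02 = 1 hour 50 minutes.

1 hour 50 minutes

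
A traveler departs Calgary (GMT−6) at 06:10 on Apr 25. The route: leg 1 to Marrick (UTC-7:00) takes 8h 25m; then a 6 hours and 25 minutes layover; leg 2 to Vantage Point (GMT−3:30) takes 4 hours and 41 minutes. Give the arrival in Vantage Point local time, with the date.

04:11 on April 26

Convert departure to UTC: 06:10 + 6:00 = 12:10 UTC on Apr 25.
Add 8 hours and 25 minutes leg 1 → 20:35 UTC.
Add 6 hours 25 minutes layover in Marrick → 03:00 UTC (Apr 26).
Add 4 hours and 41 minutes leg 2 → 07:41 UTC.
Vantage Point is UTC−3:30, so local arrival = 07:41 − 3:30 = 04:11 on Apr 26.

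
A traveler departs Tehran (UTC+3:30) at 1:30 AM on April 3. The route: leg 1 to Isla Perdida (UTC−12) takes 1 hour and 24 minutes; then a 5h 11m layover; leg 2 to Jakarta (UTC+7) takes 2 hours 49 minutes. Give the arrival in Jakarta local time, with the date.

2:24 PM on April 3

Convert departure to UTC: 1:30 AM − 3:30 = 10:00 PM UTC on Apr 2.
Add 1 hour 24 minutes leg 1 → 11:24 PM UTC.
Add 5 hours and 11 minutes layover in Isla Perdida → 4:35 AM UTC (Apr 3).
Add 2 hours 49 minutes leg 2 → 7:24 AM UTC.
Jakarta is UTC+7:00, so local arrival = 7:24 AM + 7:00 = 2:24 PM on Apr 3.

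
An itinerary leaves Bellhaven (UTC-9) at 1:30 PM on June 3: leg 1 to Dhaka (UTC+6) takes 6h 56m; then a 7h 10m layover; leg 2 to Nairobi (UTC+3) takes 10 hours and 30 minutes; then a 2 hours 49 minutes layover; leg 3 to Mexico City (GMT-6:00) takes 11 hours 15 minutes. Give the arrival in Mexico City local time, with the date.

7:10 AM on Jun 5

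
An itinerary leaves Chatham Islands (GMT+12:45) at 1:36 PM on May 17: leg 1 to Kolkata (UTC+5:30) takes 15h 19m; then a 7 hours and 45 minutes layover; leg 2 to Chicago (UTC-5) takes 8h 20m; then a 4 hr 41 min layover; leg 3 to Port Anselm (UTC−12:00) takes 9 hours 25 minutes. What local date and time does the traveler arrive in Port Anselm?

10:21 AM on May 18

Convert departure to UTC: 1:36 PM − 12:45 = 12:51 AM UTC on May 17.
Add 15 hours 19 minutes leg 1 → 4:10 PM UTC.
Add 7 hours 45 minutes layover in Kolkata → 11:55 PM UTC.
Add 8 hours and 20 minutes leg 2 → 8:15 AM UTC (May 18).
Add 4 hours and 41 minutes layover in Chicago → 12:56 PM UTC.
Add 9 hours and 25 minutes leg 3 → 10:21 PM UTC.
Port Anselm is UTC−12:00, so local arrival = 10:21 PM − 12:00 = 10:21 AM on May 18.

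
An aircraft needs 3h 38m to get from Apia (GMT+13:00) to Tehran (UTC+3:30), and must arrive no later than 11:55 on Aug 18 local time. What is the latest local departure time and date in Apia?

Target arrival in UTC: 11:55 − 3:30 = 08:25 on Aug 18.
Subtract 3 hours and 38 minutes → departure 04:47 UTC on Aug 18.
Apia is UTC+13:00: 04:47 + 13:00 = 17:47 on Aug 18.

17:47 on Aug 18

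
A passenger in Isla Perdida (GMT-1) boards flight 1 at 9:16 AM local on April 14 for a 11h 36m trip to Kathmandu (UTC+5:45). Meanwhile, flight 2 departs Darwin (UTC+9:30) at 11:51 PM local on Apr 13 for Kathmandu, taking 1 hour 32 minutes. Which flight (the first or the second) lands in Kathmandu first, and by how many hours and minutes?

Flight 1 in UTC: 9:16 AM + 1:00 = 10:16 AM on Apr 14.
+11 hours and 36 minutes → arrive 9:52 PM UTC on Apr 14.
Flight 2 in UTC: 11:51 PM − 9:30 = 2:21 PM on Apr 13.
+1 hour 32 minutes → arrive 3:53 PM UTC on Apr 13.
Flight 2 lands earlier by 29 hours 59 minutes.

the second, by 29 hours 59 minutes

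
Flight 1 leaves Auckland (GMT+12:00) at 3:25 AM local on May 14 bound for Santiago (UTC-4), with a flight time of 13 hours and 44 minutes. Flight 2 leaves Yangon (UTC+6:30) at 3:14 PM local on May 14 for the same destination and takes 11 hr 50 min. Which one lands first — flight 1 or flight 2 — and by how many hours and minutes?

the first, by 15 hours 25 minutes

Flight 1 in UTC: 3:25 AM − 12:00 = 3:25 PM on May 13.
+13 hours and 44 minutes → arrive 5:09 AM UTC on May 14.
Flight 2 in UTC: 3:14 PM − 6:30 = 8:44 AM on May 14.
+11 hours and 50 minutes → arrive 8:34 PM UTC on May 14.
Flight 1 lands earlier by 15 hours 25 minutes.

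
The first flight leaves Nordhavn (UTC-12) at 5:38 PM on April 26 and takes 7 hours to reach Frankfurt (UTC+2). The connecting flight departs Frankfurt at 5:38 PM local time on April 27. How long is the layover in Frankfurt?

Convert departure to UTC: 5:38 PM + 12:00 = 5:38 AM UTC on Apr 27.
Add 7 hours flight time → 12:38 PM UTC.
Frankfurt is UTC+2:00, so local arrival = 12:38 PM + 2:00 = 2:38 PM on Apr 27.
Layover = 5:38 PM − 2:38 PM = 3 hours.

3 hours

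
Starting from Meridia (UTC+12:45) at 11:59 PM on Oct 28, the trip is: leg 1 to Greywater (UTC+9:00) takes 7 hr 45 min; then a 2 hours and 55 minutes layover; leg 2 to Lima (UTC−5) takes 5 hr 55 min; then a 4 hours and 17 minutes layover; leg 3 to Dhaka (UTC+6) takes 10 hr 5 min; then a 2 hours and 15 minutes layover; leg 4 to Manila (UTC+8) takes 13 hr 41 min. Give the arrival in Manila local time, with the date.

6:07 PM on Oct 30

Convert departure to UTC: 11:59 PM − 12:45 = 11:14 AM UTC on Oct 28.
Add 7 hours and 45 minutes leg 1 → 6:59 PM UTC.
Add 2 hours and 55 minutes layover in Greywater → 9:54 PM UTC.
Add 5 hours and 55 minutes leg 2 → 3:49 AM UTC (Oct 29).
Add 4 hours and 17 minutes layover in Lima → 8:06 AM UTC.
Add 10 hours 5 minutes leg 3 → 6:11 PM UTC.
Add 2 hours 15 minutes layover in Dhaka → 8:26 PM UTC.
Add 13 hours 41 minutes leg 4 → 10:07 AM UTC (Oct 30).
Manila is UTC+8:00, so local arrival = 10:07 AM + 8:00 = 6:07 PM on Oct 30.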